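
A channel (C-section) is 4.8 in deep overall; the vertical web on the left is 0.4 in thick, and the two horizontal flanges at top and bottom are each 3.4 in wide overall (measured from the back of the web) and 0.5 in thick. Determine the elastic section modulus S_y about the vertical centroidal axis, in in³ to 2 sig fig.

Decompose the section into non-overlapping parts with the origin at the bottom-left of its bounding rectangle.
Web: 0.4 × 4.8, A = 1.92 in², x = 0.2 in, Ī = 0.0256 in⁴.
Top flange (beyond web): 3 × 0.5, A = 1.5 in², x = 1.9 in, Ī = 1.125 in⁴.
Bottom flange (beyond web): 3 × 0.5, A = 1.5 in², x = 1.9 in, Ī = 1.125 in⁴.
Centroid: x̄ = ΣA·x / ΣA = 1.237 in.
Transfer each piece to the vertical centroidal axis using Ī + A·d² with d = x − 1.237:
  web: d = -1.037 in → contributes +2.089 in⁴
  top flange (beyond web): d = 0.6634 in → contributes +1.785 in⁴
  bottom flange (beyond web): d = 0.6634 in → contributes +1.785 in⁴
Total I = 5.659 in⁴.
Extreme fibre distance c = 2.163 in; S = I/c = 2.616 in³.

S_y ≈ 2.6 in³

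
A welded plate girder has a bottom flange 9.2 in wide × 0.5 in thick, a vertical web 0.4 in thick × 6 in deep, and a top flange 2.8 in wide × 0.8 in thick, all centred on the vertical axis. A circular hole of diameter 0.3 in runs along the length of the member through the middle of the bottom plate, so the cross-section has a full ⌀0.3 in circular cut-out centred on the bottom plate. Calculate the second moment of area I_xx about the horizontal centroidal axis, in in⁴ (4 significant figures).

I_xx ≈ 75.65 in⁴

Split into non-overlapping primitives; take the origin at the lower-left of the bounding box.
Bottom plate: 9.2 × 0.5, A = 4.6 in², y = 0.25 in, Ī = 0.0958333 in⁴.
Web plate: 0.4 × 6, A = 2.4 in², y = 3.5 in, Ī = 7.2 in⁴.
Top plate: 2.8 × 0.8, A = 2.24 in², y = 6.9 in, Ī = 0.119467 in⁴.
Hole (subtracted): ⌀0.3, A = 0.0706858 in², y = 0.25 in, Ī = 0.000397608 in⁴.
Centroid: ȳ = ΣA·y / ΣA = 2.72521 in.
Transfer each piece to the horizontal centroidal axis using Ī + A·d² with d = y − 2.72521:
  bottom plate: d = -2.47521 in → contributes +28.2785 in⁴
  web plate: d = 0.774788 in → contributes +8.64071 in⁴
  top plate: d = 4.17479 in → contributes +39.1601 in⁴
  hole: d = -2.47521 in → contributes −0.433467 in⁴
Total I = 75.6459 in⁴.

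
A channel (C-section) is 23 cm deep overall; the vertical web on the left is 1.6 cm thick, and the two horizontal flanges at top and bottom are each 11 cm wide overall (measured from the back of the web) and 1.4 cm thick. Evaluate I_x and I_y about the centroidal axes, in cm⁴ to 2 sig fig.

I_x ≈ 4700 cm⁴, I_y ≈ 670 cm⁴

Split into non-overlapping primitives; take the origin at the lower-left of the bounding box.
Web: 1.6 × 23, A = 36.8 cm², y = 11.5 cm, Ī = 1 622 cm⁴.
Top flange (beyond web): 9.4 × 1.4, A = 13.16 cm², y = 22.3 cm, Ī = 2.149 cm⁴.
Bottom flange (beyond web): 9.4 × 1.4, A = 13.16 cm², y = 0.7 cm, Ī = 2.149 cm⁴.
By symmetry the centroid is at mid-height, ȳ = 11.5 cm.
Transfer each piece to the centroidal x-axis using Ī + A·d² with d = y − 11.5:
  web: d = 0 cm → contributes +1 622 cm⁴
  top flange (beyond web): d = 10.8 cm → contributes +1 537 cm⁴
  bottom flange (beyond web): d = -10.8 cm → contributes +1 537 cm⁴
Total I = 4 697 cm⁴.
For the y-axis: x̄ = 3.093 cm.
Repeating about the centroidal y-axis gives I_y = 665.8 cm⁴.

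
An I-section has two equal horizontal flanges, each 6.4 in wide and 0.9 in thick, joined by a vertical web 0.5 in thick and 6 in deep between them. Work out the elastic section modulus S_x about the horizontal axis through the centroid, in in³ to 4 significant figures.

Split into non-overlapping primitives; take the origin at the lower-left of the bounding box.
Bottom flange: 6.4 × 0.9, A = 5.76 in², y = 0.45 in, Ī = 0.3888 in⁴.
Web: 0.5 × 6, A = 3 in², y = 3.9 in, Ī = 9 in⁴.
Top flange: 6.4 × 0.9, A = 5.76 in², y = 7.35 in, Ī = 0.3888 in⁴.
By symmetry the centroid is at mid-height, ȳ = 3.9 in.
Transfer each piece to the horizontal axis through the centroid using Ī + A·d² with d = y − 3.9:
  bottom flange: d = -3.45 in → contributes +68.9472 in⁴
  web: d = 0 in → contributes +9 in⁴
  top flange: d = 3.45 in → contributes +68.9472 in⁴
Total I = 146.894 in⁴.
Extreme fibre distance c = 3.9 in; S = I/c = 37.6652 in³.

S_x ≈ 37.67 in³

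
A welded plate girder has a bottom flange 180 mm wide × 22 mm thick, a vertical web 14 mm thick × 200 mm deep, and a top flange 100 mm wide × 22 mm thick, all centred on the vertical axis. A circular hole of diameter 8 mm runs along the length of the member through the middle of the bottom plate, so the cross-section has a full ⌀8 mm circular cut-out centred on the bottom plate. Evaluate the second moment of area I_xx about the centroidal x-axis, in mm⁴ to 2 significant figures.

Break the section into simple shapes (no overlaps), measuring from the bottom-left corner of the bounding box.
Bottom plate: 180 × 22, A = 3 960 mm², y = 11 mm, Ī = 159 720 mm⁴.
Web plate: 14 × 200, A = 2 800 mm², y = 122 mm, Ī = 9 333 333 mm⁴.
Top plate: 100 × 22, A = 2 200 mm², y = 233 mm, Ī = 88 733 mm⁴.
Hole (subtracted): ⌀8, A = 50.27 mm², y = 11 mm, Ī = 201.1 mm⁴.
Centroid: ȳ = ΣA·y / ΣA = 100.7 mm.
Transfer each piece to the centroidal x-axis using Ī + A·d² with d = y − 100.7:
  bottom plate: d = -89.7 mm → contributes +32 021 982 mm⁴
  web plate: d = 21.3 mm → contributes +10 603 708 mm⁴
  top plate: d = 132.3 mm → contributes +38 596 180 mm⁴
  hole: d = -89.7 mm → contributes −404 638 mm⁴
Total I = 80 817 231 mm⁴.

I_xx ≈ 8.1 × 10⁷ mm⁴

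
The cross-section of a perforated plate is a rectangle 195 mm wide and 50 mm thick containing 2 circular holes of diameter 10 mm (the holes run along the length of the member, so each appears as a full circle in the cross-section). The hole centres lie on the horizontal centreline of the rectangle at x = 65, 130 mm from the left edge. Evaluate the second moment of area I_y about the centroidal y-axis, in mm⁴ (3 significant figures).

Treat the section as a set of non-overlapping primitives; coordinates are from the bounding-box lower-left.
Plate: 195 × 50, A = 9 750 mm², x = 97.5 mm, Ī = 30 895 313 mm⁴.
Hole 1 (subtracted): ⌀10, A = 78.54 mm², x = 65 mm, Ī = 490.87 mm⁴.
Hole 2 (subtracted): ⌀10, A = 78.54 mm², x = 130 mm, Ī = 490.87 mm⁴.
By symmetry the centroid is at mid-width, x̄ = 97.5 mm.
Transfer each piece to the centroidal y-axis using Ī + A·d² with d = x − 97.5:
  plate: d = 0 mm → contributes +30 895 313 mm⁴
  hole 1: d = -32.5 mm → contributes −83 449 mm⁴
  hole 2: d = 32.5 mm → contributes −83 449 mm⁴
Total I = 30 728 415 mm⁴.

I_y ≈ 3.07 × 10⁷ mm⁴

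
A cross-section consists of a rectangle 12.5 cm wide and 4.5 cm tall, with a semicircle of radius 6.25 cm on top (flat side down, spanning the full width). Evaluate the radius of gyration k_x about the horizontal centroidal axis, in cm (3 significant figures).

k_x ≈ 2.87 cm

Decompose the section into non-overlapping parts with the origin at the bottom-left of its bounding rectangle.
Rectangular body: 12.5 × 4.5, A = 56.25 cm², y = 2.25 cm, Ī = 94.922 cm⁴.
Semicircular cap: semicircle r = 6.25, A = 61.359 cm², y = 7.1526 cm, Ī = 167.48 cm⁴.
Centroid: ȳ = ΣA·y / ΣA = 4.8078 cm.
Transfer each piece to the horizontal centroidal axis using Ī + A·d² with d = y − 4.8078:
  rectangular body: d = -2.5578 cm → contributes +462.92 cm⁴
  semicircular cap: d = 2.3448 cm → contributes +504.83 cm⁴
Total I = 967.76 cm⁴.
Radius of gyration: k = √(I/A) = √(967.76 / 117.61) = 2.8686 cm.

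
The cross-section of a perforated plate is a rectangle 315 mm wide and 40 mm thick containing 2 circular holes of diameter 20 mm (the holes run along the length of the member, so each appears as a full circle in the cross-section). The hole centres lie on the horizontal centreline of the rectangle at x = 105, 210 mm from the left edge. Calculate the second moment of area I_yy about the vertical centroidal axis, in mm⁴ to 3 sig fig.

I_yy ≈ 1.02 × 10⁸ mm⁴

Decompose the section into non-overlapping parts with the origin at the bottom-left of its bounding rectangle.
Plate: 315 × 40, A = 12 600 mm², x = 157.5 mm, Ī = 104 186 250 mm⁴.
Hole 1 (subtracted): ⌀20, A = 314.16 mm², x = 105 mm, Ī = 7 854 mm⁴.
Hole 2 (subtracted): ⌀20, A = 314.16 mm², x = 210 mm, Ī = 7 854 mm⁴.
By symmetry the centroid is at mid-width, x̄ = 157.5 mm.
Transfer each piece to the vertical centroidal axis using Ī + A·d² with d = x − 157.5:
  plate: d = 0 mm → contributes +104 186 250 mm⁴
  hole 1: d = -52.5 mm → contributes −873 755 mm⁴
  hole 2: d = 52.5 mm → contributes −873 755 mm⁴
Total I = 102 438 739 mm⁴.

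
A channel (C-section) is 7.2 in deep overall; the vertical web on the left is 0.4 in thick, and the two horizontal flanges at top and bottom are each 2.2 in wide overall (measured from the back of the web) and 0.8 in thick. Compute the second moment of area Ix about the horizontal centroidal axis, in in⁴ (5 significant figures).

Ix ≈ 42.086 in⁴

Decompose the section into non-overlapping parts with the origin at the bottom-left of its bounding rectangle.
Web: 0.4 × 7.2, A = 2.88 in², y = 3.6 in, Ī = 12.4416 in⁴.
Top flange (beyond web): 1.8 × 0.8, A = 1.44 in², y = 6.8 in, Ī = 0.0768 in⁴.
Bottom flange (beyond web): 1.8 × 0.8, A = 1.44 in², y = 0.4 in, Ī = 0.0768 in⁴.
By symmetry the centroid is at mid-height, ȳ = 3.6 in.
Transfer each piece to the horizontal centroidal axis using Ī + A·d² with d = y − 3.6:
  web: d = 0 in → contributes +12.4416 in⁴
  top flange (beyond web): d = 3.2 in → contributes +14.8224 in⁴
  bottom flange (beyond web): d = -3.2 in → contributes +14.8224 in⁴
Total I = 42.0864 in⁴.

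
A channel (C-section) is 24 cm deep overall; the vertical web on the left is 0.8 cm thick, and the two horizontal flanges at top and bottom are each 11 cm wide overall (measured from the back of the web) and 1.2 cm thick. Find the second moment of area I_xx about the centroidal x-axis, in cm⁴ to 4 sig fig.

I_xx ≈ 4106 cm⁴

Treat the section as a set of non-overlapping primitives; coordinates are from the bounding-box lower-left.
Web: 0.8 × 24, A = 19.2 cm², y = 12 cm, Ī = 921.6 cm⁴.
Top flange (beyond web): 10.2 × 1.2, A = 12.24 cm², y = 23.4 cm, Ī = 1.4688 cm⁴.
Bottom flange (beyond web): 10.2 × 1.2, A = 12.24 cm², y = 0.6 cm, Ī = 1.4688 cm⁴.
By symmetry the centroid is at mid-height, ȳ = 12 cm.
Transfer each piece to the centroidal x-axis using Ī + A·d² with d = y − 12:
  web: d = 0 cm → contributes +921.6 cm⁴
  top flange (beyond web): d = 11.4 cm → contributes +1592.18 cm⁴
  bottom flange (beyond web): d = -11.4 cm → contributes +1592.18 cm⁴
Total I = 4105.96 cm⁴.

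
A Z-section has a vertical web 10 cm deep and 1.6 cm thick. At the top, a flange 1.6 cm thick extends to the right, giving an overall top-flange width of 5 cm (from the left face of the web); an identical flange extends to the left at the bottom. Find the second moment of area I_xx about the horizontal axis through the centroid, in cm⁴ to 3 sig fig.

Treat the section as a set of non-overlapping primitives; coordinates are from the bounding-box lower-left.
Web: 1.6 × 10, A = 16 cm², y = 5 cm, Ī = 133.33 cm⁴.
Top flange (beyond web): 3.4 × 1.6, A = 5.44 cm², y = 9.2 cm, Ī = 1.1605 cm⁴.
Bottom flange (beyond web): 3.4 × 1.6, A = 5.44 cm², y = 0.8 cm, Ī = 1.1605 cm⁴.
Centroid: ȳ = ΣA·y / ΣA = 5 cm.
Transfer each piece to the horizontal axis through the centroid using Ī + A·d² with d = y − 5:
  web: d = 0 cm → contributes +133.33 cm⁴
  top flange (beyond web): d = 4.2 cm → contributes +97.122 cm⁴
  bottom flange (beyond web): d = -4.2 cm → contributes +97.122 cm⁴
Total I = 327.58 cm⁴.

I_xx ≈ 328 cm⁴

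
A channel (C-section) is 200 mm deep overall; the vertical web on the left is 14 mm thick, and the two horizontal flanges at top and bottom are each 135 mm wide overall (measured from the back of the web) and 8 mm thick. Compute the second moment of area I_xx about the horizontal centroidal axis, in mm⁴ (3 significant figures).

Split into non-overlapping primitives; take the origin at the lower-left of the bounding box.
Web: 14 × 200, A = 2 800 mm², y = 100 mm, Ī = 9 333 333 mm⁴.
Top flange (beyond web): 121 × 8, A = 968 mm², y = 196 mm, Ī = 5162.7 mm⁴.
Bottom flange (beyond web): 121 × 8, A = 968 mm², y = 4 mm, Ī = 5162.7 mm⁴.
By symmetry the centroid is at mid-height, ȳ = 100 mm.
Transfer each piece to the horizontal centroidal axis using Ī + A·d² with d = y − 100:
  web: d = 0 mm → contributes +9 333 333 mm⁴
  top flange (beyond web): d = 96 mm → contributes +8 926 251 mm⁴
  bottom flange (beyond web): d = -96 mm → contributes +8 926 251 mm⁴
Total I = 27 185 835 mm⁴.

I_xx ≈ 2.72 × 10⁷ mm⁴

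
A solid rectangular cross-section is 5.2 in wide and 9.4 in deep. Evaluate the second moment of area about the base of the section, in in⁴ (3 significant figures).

The section: 5.2 × 9.4, A = 48.88 in², y = 4.7 in, Ī = 359.92 in⁴.
Transfer it to a horizontal axis along the bottom face using Ī + A·d² with d = y − 0:
  the section: d = 4.7 in → contributes +1439.7 in⁴
Total I = 1439.7 in⁴.

I_base ≈ 1440 in⁴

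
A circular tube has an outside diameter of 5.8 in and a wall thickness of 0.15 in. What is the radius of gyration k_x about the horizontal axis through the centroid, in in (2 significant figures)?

Decompose the section into non-overlapping parts with the origin at the bottom-left of its bounding rectangle.
Outer circle: ⌀5.8, A = 26.42 in², y = 2.9 in, Ī = 55.55 in⁴.
Bore (subtracted): ⌀5.5, A = 23.76 in², y = 2.9 in, Ī = 44.92 in⁴.
By symmetry the centroid is at mid-height, ȳ = 2.9 in.
All pieces are centred on the horizontal axis through the centroid, so I = ΣĪ (holes subtracted) = 10.63 in⁴.
Radius of gyration: k = √(I/A) = √(10.63 / 2.662) = 1.998 in.

k_x ≈ 2.0 in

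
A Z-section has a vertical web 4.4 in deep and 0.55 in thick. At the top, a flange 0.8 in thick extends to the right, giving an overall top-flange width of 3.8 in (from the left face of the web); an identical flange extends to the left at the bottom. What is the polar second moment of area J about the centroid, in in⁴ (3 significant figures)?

Decompose the section into non-overlapping parts with the origin at the bottom-left of its bounding rectangle.
Web: 0.55 × 4.4, A = 2.42 in², y = 2.2 in, Ī = 3.9043 in⁴.
Top flange (beyond web): 3.25 × 0.8, A = 2.6 in², y = 4 in, Ī = 0.13867 in⁴.
Bottom flange (beyond web): 3.25 × 0.8, A = 2.6 in², y = 0.4 in, Ī = 0.13867 in⁴.
Centroid: ȳ = ΣA·y / ΣA = 2.2 in.
Transfer each piece to the centroidal x-axis using Ī + A·d² with d = y − 2.2:
  web: d = 0 in → contributes +3.9043 in⁴
  top flange (beyond web): d = 1.8 in → contributes +8.5627 in⁴
  bottom flange (beyond web): d = -1.8 in → contributes +8.5627 in⁴
Total I = 21.03 in⁴.
For the y-axis: x̄ = 3.525 in.
Repeating about the centroidal y-axis gives I_y = 23.41 in⁴.
Polar second moment: J = I_x + I_y = 44.44 in⁴.

J ≈ 44.4 in⁴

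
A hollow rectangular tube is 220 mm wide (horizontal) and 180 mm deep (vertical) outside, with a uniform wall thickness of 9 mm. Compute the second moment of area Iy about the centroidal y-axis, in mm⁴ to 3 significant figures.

Iy ≈ 4.84 × 10⁷ mm⁴

Decompose the section into non-overlapping parts with the origin at the bottom-left of its bounding rectangle.
Outer rectangle: 220 × 180, A = 39 600 mm², x = 110 mm, Ī = 159 720 000 mm⁴.
Inner void (subtracted): 202 × 162, A = 32 724 mm², x = 110 mm, Ī = 111 272 508 mm⁴.
By symmetry the centroid is at mid-width, x̄ = 110 mm.
All pieces are centred on the centroidal y-axis, so I = ΣĪ (holes subtracted) = 48 447 492 mm⁴.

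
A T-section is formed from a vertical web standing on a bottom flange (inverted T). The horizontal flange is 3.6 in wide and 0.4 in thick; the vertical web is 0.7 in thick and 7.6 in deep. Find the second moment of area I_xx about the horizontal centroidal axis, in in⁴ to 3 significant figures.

I_xx ≈ 43.8 in⁴

Decompose the section into non-overlapping parts with the origin at the bottom-left of its bounding rectangle.
Flange: 3.6 × 0.4, A = 1.44 in², y = 0.2 in, Ī = 0.0192 in⁴.
Web: 0.7 × 7.6, A = 5.32 in², y = 4.2 in, Ī = 25.607 in⁴.
Centroid: ȳ = ΣA·y / ΣA = 3.3479 in.
Transfer each piece to the horizontal centroidal axis using Ī + A·d² with d = y − 3.3479:
  flange: d = -3.1479 in → contributes +14.289 in⁴
  web: d = 0.85207 in → contributes +29.469 in⁴
Total I = 43.758 in⁴.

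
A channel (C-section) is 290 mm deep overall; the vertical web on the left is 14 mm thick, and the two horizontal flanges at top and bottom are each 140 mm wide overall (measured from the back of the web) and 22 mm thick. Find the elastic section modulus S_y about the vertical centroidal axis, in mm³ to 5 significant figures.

Split into non-overlapping primitives; take the origin at the lower-left of the bounding box.
Web: 14 × 290, A = 4 060 mm², x = 7 mm, Ī = 66313.33 mm⁴.
Top flange (beyond web): 126 × 22, A = 2 772 mm², x = 77 mm, Ī = 3 667 356 mm⁴.
Bottom flange (beyond web): 126 × 22, A = 2 772 mm², x = 77 mm, Ī = 3 667 356 mm⁴.
Centroid: x̄ = ΣA·x / ΣA = 47.40816 mm.
Transfer each piece to the vertical centroidal axis using Ī + A·d² with d = x − 47.40816:
  web: d = -40.40816 mm → contributes +6 695 561 mm⁴
  top flange (beyond web): d = 29.59184 mm → contributes +6 094 732 mm⁴
  bottom flange (beyond web): d = 29.59184 mm → contributes +6 094 732 mm⁴
Total I = 18 885 025 mm⁴.
Extreme fibre distance c = 92.59184 mm; S = I/c = 203959.9 mm³.

S_y ≈ 2.0396 × 10⁵ mm³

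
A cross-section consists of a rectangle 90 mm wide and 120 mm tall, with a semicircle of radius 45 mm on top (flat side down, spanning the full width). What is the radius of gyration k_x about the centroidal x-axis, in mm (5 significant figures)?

k_x ≈ 45.374 mm

Break the section into simple shapes (no overlaps), measuring from the bottom-left corner of the bounding box.
Rectangular body: 90 × 120, A = 10 800 mm², y = 60 mm, Ī = 12 960 000 mm⁴.
Semicircular cap: semicircle r = 45, A = 3180.863 mm², y = 139.0986 mm, Ī = 450072.1 mm⁴.
Centroid: ȳ = ΣA·y / ΣA = 77.99615 mm.
Transfer each piece to the centroidal x-axis using Ī + A·d² with d = y − 77.99615:
  rectangular body: d = -17.99615 mm → contributes +16 457 705 mm⁴
  semicircular cap: d = 61.10244 mm → contributes +12 325 848 mm⁴
Total I = 28 783 553 mm⁴.
Radius of gyration: k = √(I/A) = √(28 783 553 / 13980.86) = 45.37381 mm.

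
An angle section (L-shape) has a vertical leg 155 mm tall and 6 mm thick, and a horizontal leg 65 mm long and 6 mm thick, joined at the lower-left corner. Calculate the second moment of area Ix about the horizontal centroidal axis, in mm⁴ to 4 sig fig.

Break the section into simple shapes (no overlaps), measuring from the bottom-left corner of the bounding box.
Vertical leg: 6 × 155, A = 930 mm², y = 77.5 mm, Ī = 1 861 938 mm⁴.
Horizontal leg (remainder): 59 × 6, A = 354 mm², y = 3 mm, Ī = 1 062 mm⁴.
Centroid: ȳ = ΣA·y / ΣA = 56.9603 mm.
Transfer each piece to the horizontal centroidal axis using Ī + A·d² with d = y − 56.9603:
  vertical leg: d = 20.5397 mm → contributes +2 254 286 mm⁴
  horizontal leg (remainder): d = -53.9603 mm → contributes +1 031 808 mm⁴
Total I = 3 286 094 mm⁴.

Ix ≈ 3.286 × 10⁶ mm⁴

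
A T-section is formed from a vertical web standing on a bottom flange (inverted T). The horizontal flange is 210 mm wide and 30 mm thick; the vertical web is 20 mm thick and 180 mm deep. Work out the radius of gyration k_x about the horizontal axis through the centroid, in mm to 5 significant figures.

Split into non-overlapping primitives; take the origin at the lower-left of the bounding box.
Flange: 210 × 30, A = 6 300 mm², y = 15 mm, Ī = 472 500 mm⁴.
Web: 20 × 180, A = 3 600 mm², y = 120 mm, Ī = 9 720 000 mm⁴.
Centroid: ȳ = ΣA·y / ΣA = 53.18182 mm.
Transfer each piece to the horizontal axis through the centroid using Ī + A·d² with d = y − 53.18182:
  flange: d = -38.18182 mm → contributes +9 656 963 mm⁴
  web: d = 66.81818 mm → contributes +25 792 810 mm⁴
Total I = 35 449 773 mm⁴.
Radius of gyration: k = √(I/A) = √(35 449 773 / 9 900) = 59.83966 mm.

k_x ≈ 59.840 mm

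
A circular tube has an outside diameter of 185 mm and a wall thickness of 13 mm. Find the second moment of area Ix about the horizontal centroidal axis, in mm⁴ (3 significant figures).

Ix ≈ 2.61 × 10⁷ mm⁴

Split into non-overlapping primitives; take the origin at the lower-left of the bounding box.
Outer circle: ⌀185, A = 26 880 mm², y = 92.5 mm, Ī = 57 498 539 mm⁴.
Bore (subtracted): ⌀159, A = 19 856 mm², y = 92.5 mm, Ī = 31 373 170 mm⁴.
By symmetry the centroid is at mid-height, ȳ = 92.5 mm.
All pieces are centred on the horizontal centroidal axis, so I = ΣĪ (holes subtracted) = 26 125 370 mm⁴.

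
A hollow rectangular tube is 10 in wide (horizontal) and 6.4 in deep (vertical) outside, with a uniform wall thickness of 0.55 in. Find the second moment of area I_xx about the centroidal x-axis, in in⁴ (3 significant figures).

I_xx ≈ 108 in⁴

Split into non-overlapping primitives; take the origin at the lower-left of the bounding box.
Outer rectangle: 10 × 6.4, A = 64 in², y = 3.2 in, Ī = 218.45 in⁴.
Inner void (subtracted): 8.9 × 5.3, A = 47.17 in², y = 3.2 in, Ī = 110.42 in⁴.
By symmetry the centroid is at mid-height, ȳ = 3.2 in.
All pieces are centred on the centroidal x-axis, so I = ΣĪ (holes subtracted) = 108.04 in⁴.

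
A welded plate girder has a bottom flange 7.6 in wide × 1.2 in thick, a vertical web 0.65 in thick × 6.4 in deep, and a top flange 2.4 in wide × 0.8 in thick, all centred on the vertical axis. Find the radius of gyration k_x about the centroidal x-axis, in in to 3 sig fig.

Split into non-overlapping primitives; take the origin at the lower-left of the bounding box.
Bottom plate: 7.6 × 1.2, A = 9.12 in², y = 0.6 in, Ī = 1.0944 in⁴.
Web plate: 0.65 × 6.4, A = 4.16 in², y = 4.4 in, Ī = 14.199 in⁴.
Top plate: 2.4 × 0.8, A = 1.92 in², y = 8 in, Ī = 0.1024 in⁴.
Centroid: ȳ = ΣA·y / ΣA = 2.5747 in.
Transfer each piece to the centroidal x-axis using Ī + A·d² with d = y − 2.5747:
  bottom plate: d = -1.9747 in → contributes +36.659 in⁴
  web plate: d = 1.8253 in → contributes +28.059 in⁴
  top plate: d = 5.4253 in → contributes +56.615 in⁴
Total I = 121.33 in⁴.
Radius of gyration: k = √(I/A) = √(121.33 / 15.2) = 2.8253 in.

k_x ≈ 2.83 in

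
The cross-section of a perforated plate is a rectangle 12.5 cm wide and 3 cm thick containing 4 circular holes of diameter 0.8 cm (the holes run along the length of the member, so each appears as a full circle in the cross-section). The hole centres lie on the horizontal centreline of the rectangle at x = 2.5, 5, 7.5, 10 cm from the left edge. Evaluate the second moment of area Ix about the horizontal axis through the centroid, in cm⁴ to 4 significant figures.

Ix ≈ 28.04 cm⁴

Break the section into simple shapes (no overlaps), measuring from the bottom-left corner of the bounding box.
Plate: 12.5 × 3, A = 37.5 cm², y = 1.5 cm, Ī = 28.125 cm⁴.
Hole 1 (subtracted): ⌀0.8, A = 0.502655 cm², y = 1.5 cm, Ī = 0.0201062 cm⁴.
Hole 2 (subtracted): ⌀0.8, A = 0.502655 cm², y = 1.5 cm, Ī = 0.0201062 cm⁴.
Hole 3 (subtracted): ⌀0.8, A = 0.502655 cm², y = 1.5 cm, Ī = 0.0201062 cm⁴.
Hole 4 (subtracted): ⌀0.8, A = 0.502655 cm², y = 1.5 cm, Ī = 0.0201062 cm⁴.
By symmetry the centroid is at mid-height, ȳ = 1.5 cm.
All pieces are centred on the horizontal axis through the centroid, so I = ΣĪ (holes subtracted) = 28.0446 cm⁴.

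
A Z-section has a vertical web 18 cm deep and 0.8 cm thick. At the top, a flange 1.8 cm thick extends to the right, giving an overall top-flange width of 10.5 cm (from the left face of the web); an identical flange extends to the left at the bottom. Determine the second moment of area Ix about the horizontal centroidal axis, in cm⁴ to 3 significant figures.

Ix ≈ 2690 cm⁴

Split into non-overlapping primitives; take the origin at the lower-left of the bounding box.
Web: 0.8 × 18, A = 14.4 cm², y = 9 cm, Ī = 388.8 cm⁴.
Top flange (beyond web): 9.7 × 1.8, A = 17.46 cm², y = 17.1 cm, Ī = 4.7142 cm⁴.
Bottom flange (beyond web): 9.7 × 1.8, A = 17.46 cm², y = 0.9 cm, Ī = 4.7142 cm⁴.
Centroid: ȳ = ΣA·y / ΣA = 9 cm.
Transfer each piece to the horizontal centroidal axis using Ī + A·d² with d = y − 9:
  web: d = 0 cm → contributes +388.8 cm⁴
  top flange (beyond web): d = 8.1 cm → contributes +1150.3 cm⁴
  bottom flange (beyond web): d = -8.1 cm → contributes +1150.3 cm⁴
Total I = 2689.3 cm⁴.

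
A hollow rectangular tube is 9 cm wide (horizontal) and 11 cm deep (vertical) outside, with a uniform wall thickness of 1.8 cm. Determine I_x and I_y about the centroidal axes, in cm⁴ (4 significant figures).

I_x ≈ 815.9 cm⁴, I_y ≈ 571.1 cm⁴

Break the section into simple shapes (no overlaps), measuring from the bottom-left corner of the bounding box.
Outer rectangle: 9 × 11, A = 99 cm², y = 5.5 cm, Ī = 998.25 cm⁴.
Inner void (subtracted): 5.4 × 7.4, A = 39.96 cm², y = 5.5 cm, Ī = 182.351 cm⁴.
By symmetry the centroid is at mid-height, ȳ = 5.5 cm.
All pieces are centred on the centroidal x-axis, so I = ΣĪ (holes subtracted) = 815.899 cm⁴.
Repeating about the centroidal y-axis gives I_y = 571.147 cm⁴.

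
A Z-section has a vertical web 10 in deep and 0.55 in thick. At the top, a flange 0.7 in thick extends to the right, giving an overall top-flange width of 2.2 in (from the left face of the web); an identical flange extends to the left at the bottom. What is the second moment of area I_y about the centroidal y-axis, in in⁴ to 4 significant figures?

I_y ≈ 3.458 in⁴

Decompose the section into non-overlapping parts with the origin at the bottom-left of its bounding rectangle.
Web: 0.55 × 10, A = 5.5 in², x = 1.925 in, Ī = 0.138646 in⁴.
Top flange (beyond web): 1.65 × 0.7, A = 1.155 in², x = 3.025 in, Ī = 0.262041 in⁴.
Bottom flange (beyond web): 1.65 × 0.7, A = 1.155 in², x = 0.825 in, Ī = 0.262041 in⁴.
Centroid: x̄ = ΣA·x / ΣA = 1.925 in.
Transfer each piece to the centroidal y-axis using Ī + A·d² with d = x − 1.925:
  web: d = 0 in → contributes +0.138646 in⁴
  top flange (beyond web): d = 1.1 in → contributes +1.65959 in⁴
  bottom flange (beyond web): d = -1.1 in → contributes +1.65959 in⁴
Total I = 3.45783 in⁴.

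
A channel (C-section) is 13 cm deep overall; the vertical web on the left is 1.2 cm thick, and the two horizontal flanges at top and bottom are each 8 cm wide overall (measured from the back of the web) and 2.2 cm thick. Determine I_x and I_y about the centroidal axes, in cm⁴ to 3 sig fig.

Decompose the section into non-overlapping parts with the origin at the bottom-left of its bounding rectangle.
Web: 1.2 × 13, A = 15.6 cm², y = 6.5 cm, Ī = 219.7 cm⁴.
Top flange (beyond web): 6.8 × 2.2, A = 14.96 cm², y = 11.9 cm, Ī = 6.0339 cm⁴.
Bottom flange (beyond web): 6.8 × 2.2, A = 14.96 cm², y = 1.1 cm, Ī = 6.0339 cm⁴.
By symmetry the centroid is at mid-height, ȳ = 6.5 cm.
Transfer each piece to the centroidal x-axis using Ī + A·d² with d = y − 6.5:
  web: d = 0 cm → contributes +219.7 cm⁴
  top flange (beyond web): d = 5.4 cm → contributes +442.27 cm⁴
  bottom flange (beyond web): d = -5.4 cm → contributes +442.27 cm⁴
Total I = 1104.2 cm⁴.
For the y-axis: x̄ = 3.2292 cm.
Repeating about the centroidal y-axis gives I_y = 281.22 cm⁴.

I_x ≈ 1100 cm⁴, I_y ≈ 281 cm⁴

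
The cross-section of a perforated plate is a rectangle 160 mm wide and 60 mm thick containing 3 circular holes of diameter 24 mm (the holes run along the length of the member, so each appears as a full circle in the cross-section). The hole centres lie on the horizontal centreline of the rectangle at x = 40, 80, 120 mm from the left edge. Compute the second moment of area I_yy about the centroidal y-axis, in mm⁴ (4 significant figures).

Treat the section as a set of non-overlapping primitives; coordinates are from the bounding-box lower-left.
Plate: 160 × 60, A = 9 600 mm², x = 80 mm, Ī = 20 480 000 mm⁴.
Hole 1 (subtracted): ⌀24, A = 452.389 mm², x = 40 mm, Ī = 16 286 mm⁴.
Hole 2 (subtracted): ⌀24, A = 452.389 mm², x = 80 mm, Ī = 16 286 mm⁴.
Hole 3 (subtracted): ⌀24, A = 452.389 mm², x = 120 mm, Ī = 16 286 mm⁴.
By symmetry the centroid is at mid-width, x̄ = 80 mm.
Transfer each piece to the centroidal y-axis using Ī + A·d² with d = x − 80:
  plate: d = 0 mm → contributes +20 480 000 mm⁴
  hole 1: d = -40 mm → contributes −740 109 mm⁴
  hole 2: d = 0 mm → contributes −16 286 mm⁴
  hole 3: d = 40 mm → contributes −740 109 mm⁴
Total I = 18 983 496 mm⁴.

I_yy ≈ 1.898 × 10⁷ mm⁴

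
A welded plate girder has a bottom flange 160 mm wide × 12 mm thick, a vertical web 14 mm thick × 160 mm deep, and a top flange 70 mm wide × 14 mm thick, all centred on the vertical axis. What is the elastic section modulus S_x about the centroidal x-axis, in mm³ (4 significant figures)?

S_x ≈ 2.300 × 10⁵ mm³

Treat the section as a set of non-overlapping primitives; coordinates are from the bounding-box lower-left.
Bottom plate: 160 × 12, A = 1 920 mm², y = 6 mm, Ī = 23 040 mm⁴.
Web plate: 14 × 160, A = 2 240 mm², y = 92 mm, Ī = 4 778 667 mm⁴.
Top plate: 70 × 14, A = 980 mm², y = 179 mm, Ī = 16006.7 mm⁴.
Centroid: ȳ = ΣA·y / ΣA = 76.463 mm.
Transfer each piece to the centroidal x-axis using Ī + A·d² with d = y − 76.463:
  bottom plate: d = -70.463 mm → contributes +9 555 915 mm⁴
  web plate: d = 15.537 mm → contributes +5 319 397 mm⁴
  top plate: d = 102.537 mm → contributes +10 319 559 mm⁴
Total I = 25 194 871 mm⁴.
Extreme fibre distance c = 109.537 mm; S = I/c = 230 013 mm³.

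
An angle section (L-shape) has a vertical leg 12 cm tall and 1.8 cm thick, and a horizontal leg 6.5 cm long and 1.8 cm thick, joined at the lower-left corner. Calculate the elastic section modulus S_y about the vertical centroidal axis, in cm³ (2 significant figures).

Split into non-overlapping primitives; take the origin at the lower-left of the bounding box.
Vertical leg: 1.8 × 12, A = 21.6 cm², x = 0.9 cm, Ī = 5.832 cm⁴.
Horizontal leg (remainder): 4.7 × 1.8, A = 8.46 cm², x = 4.15 cm, Ī = 15.57 cm⁴.
Centroid: x̄ = ΣA·x / ΣA = 1.815 cm.
Transfer each piece to the vertical centroidal axis using Ī + A·d² with d = x − 1.815:
  vertical leg: d = -0.9147 cm → contributes +23.9 cm⁴
  horizontal leg (remainder): d = 2.335 cm → contributes +61.71 cm⁴
Total I = 85.62 cm⁴.
Extreme fibre distance c = 4.685 cm; S = I/c = 18.27 cm³.

S_y ≈ 18 cm³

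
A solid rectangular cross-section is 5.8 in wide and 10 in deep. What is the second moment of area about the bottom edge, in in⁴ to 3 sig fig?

I_base ≈ 1930 in⁴

The section: 5.8 × 10, A = 58 in², y = 5 in, Ī = 483.33 in⁴.
Transfer it to the bottom edge using Ī + A·d² with d = y − 0:
  the section: d = 5 in → contributes +1933.3 in⁴
Total I = 1933.3 in⁴.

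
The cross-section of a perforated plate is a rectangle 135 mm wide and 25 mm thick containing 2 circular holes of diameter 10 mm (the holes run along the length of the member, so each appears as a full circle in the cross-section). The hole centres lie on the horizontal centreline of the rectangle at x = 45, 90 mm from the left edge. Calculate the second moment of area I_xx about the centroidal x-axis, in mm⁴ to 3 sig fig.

I_xx ≈ 1.75 × 10⁵ mm⁴

Split into non-overlapping primitives; take the origin at the lower-left of the bounding box.
Plate: 135 × 25, A = 3 375 mm², y = 12.5 mm, Ī = 175 781 mm⁴.
Hole 1 (subtracted): ⌀10, A = 78.54 mm², y = 12.5 mm, Ī = 490.87 mm⁴.
Hole 2 (subtracted): ⌀10, A = 78.54 mm², y = 12.5 mm, Ī = 490.87 mm⁴.
By symmetry the centroid is at mid-height, ȳ = 12.5 mm.
All pieces are centred on the centroidal x-axis, so I = ΣĪ (holes subtracted) = 174 800 mm⁴.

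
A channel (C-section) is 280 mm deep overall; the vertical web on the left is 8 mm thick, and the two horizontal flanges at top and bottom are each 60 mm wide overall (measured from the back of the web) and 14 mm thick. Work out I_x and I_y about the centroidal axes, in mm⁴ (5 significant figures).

I_x ≈ 4.0414 × 10⁷ mm⁴, I_y ≈ 1.1342 × 10⁶ mm⁴

Decompose the section into non-overlapping parts with the origin at the bottom-left of its bounding rectangle.
Web: 8 × 280, A = 2 240 mm², y = 140 mm, Ī = 14 634 667 mm⁴.
Top flange (beyond web): 52 × 14, A = 728 mm², y = 273 mm, Ī = 11890.67 mm⁴.
Bottom flange (beyond web): 52 × 14, A = 728 mm², y = 7 mm, Ī = 11890.67 mm⁴.
By symmetry the centroid is at mid-height, ȳ = 140 mm.
Transfer each piece to the centroidal x-axis using Ī + A·d² with d = y − 140:
  web: d = 0 mm → contributes +14 634 667 mm⁴
  top flange (beyond web): d = 133 mm → contributes +12 889 483 mm⁴
  bottom flange (beyond web): d = -133 mm → contributes +12 889 483 mm⁴
Total I = 40 413 632 mm⁴.
For the y-axis: x̄ = 15.81818 mm.
Repeating about the centroidal y-axis gives I_y = 1 134 214 mm⁴.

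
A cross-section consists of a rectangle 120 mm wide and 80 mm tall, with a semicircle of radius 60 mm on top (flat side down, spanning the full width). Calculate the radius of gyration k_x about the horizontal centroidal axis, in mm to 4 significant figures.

k_x ≈ 37.80 mm

Treat the section as a set of non-overlapping primitives; coordinates are from the bounding-box lower-left.
Rectangular body: 120 × 80, A = 9 600 mm², y = 40 mm, Ī = 5 120 000 mm⁴.
Semicircular cap: semicircle r = 60, A = 5654.87 mm², y = 105.465 mm, Ī = 1 422 450 mm⁴.
Centroid: ȳ = ΣA·y / ΣA = 64.2673 mm.
Transfer each piece to the horizontal centroidal axis using Ī + A·d² with d = y − 64.2673:
  rectangular body: d = -24.2673 mm → contributes +10 773 465 mm⁴
  semicircular cap: d = 41.1975 mm → contributes +11 020 071 mm⁴
Total I = 21 793 536 mm⁴.
Radius of gyration: k = √(I/A) = √(21 793 536 / 15254.9) = 37.7972 mm.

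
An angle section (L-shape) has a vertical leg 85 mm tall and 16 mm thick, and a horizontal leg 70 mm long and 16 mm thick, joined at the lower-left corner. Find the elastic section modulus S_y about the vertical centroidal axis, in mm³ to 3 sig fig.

S_y ≈ 1.83 × 10⁴ mm³

Treat the section as a set of non-overlapping primitives; coordinates are from the bounding-box lower-left.
Vertical leg: 16 × 85, A = 1 360 mm², x = 8 mm, Ī = 29 013 mm⁴.
Horizontal leg (remainder): 54 × 16, A = 864 mm², x = 43 mm, Ī = 209 952 mm⁴.
Centroid: x̄ = ΣA·x / ΣA = 21.597 mm.
Transfer each piece to the vertical centroidal axis using Ī + A·d² with d = x − 21.597:
  vertical leg: d = -13.597 mm → contributes +280 452 mm⁴
  horizontal leg (remainder): d = 21.403 mm → contributes +605 736 mm⁴
Total I = 886 188 mm⁴.
Extreme fibre distance c = 48.403 mm; S = I/c = 18 309 mm³.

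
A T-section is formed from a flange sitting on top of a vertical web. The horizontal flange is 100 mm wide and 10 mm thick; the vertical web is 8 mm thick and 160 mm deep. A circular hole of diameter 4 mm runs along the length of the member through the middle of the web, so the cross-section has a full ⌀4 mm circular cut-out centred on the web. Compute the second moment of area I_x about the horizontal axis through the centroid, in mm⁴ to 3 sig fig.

I_x ≈ 6.78 × 10⁶ mm⁴

Break the section into simple shapes (no overlaps), measuring from the bottom-left corner of the bounding box.
Flange: 100 × 10, A = 1 000 mm², y = 165 mm, Ī = 8333.3 mm⁴.
Web: 8 × 160, A = 1 280 mm², y = 80 mm, Ī = 2 730 667 mm⁴.
Hole (subtracted): ⌀4, A = 12.566 mm², y = 80 mm, Ī = 12.566 mm⁴.
Centroid: ȳ = ΣA·y / ΣA = 117.49 mm.
Transfer each piece to the horizontal axis through the centroid using Ī + A·d² with d = y − 117.49:
  flange: d = 47.513 mm → contributes +2 265 789 mm⁴
  web: d = -37.487 mm → contributes +4 529 449 mm⁴
  hole: d = -37.487 mm → contributes −17 672 mm⁴
Total I = 6 777 566 mm⁴.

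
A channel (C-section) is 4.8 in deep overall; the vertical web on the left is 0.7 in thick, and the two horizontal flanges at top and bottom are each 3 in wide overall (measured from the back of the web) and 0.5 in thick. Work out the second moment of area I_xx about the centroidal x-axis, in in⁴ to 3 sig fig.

I_xx ≈ 17.1 in⁴

Split into non-overlapping primitives; take the origin at the lower-left of the bounding box.
Web: 0.7 × 4.8, A = 3.36 in², y = 2.4 in, Ī = 6.4512 in⁴.
Top flange (beyond web): 2.3 × 0.5, A = 1.15 in², y = 4.55 in, Ī = 0.023958 in⁴.
Bottom flange (beyond web): 2.3 × 0.5, A = 1.15 in², y = 0.25 in, Ī = 0.023958 in⁴.
By symmetry the centroid is at mid-height, ȳ = 2.4 in.
Transfer each piece to the centroidal x-axis using Ī + A·d² with d = y − 2.4:
  web: d = 0 in → contributes +6.4512 in⁴
  top flange (beyond web): d = 2.15 in → contributes +5.3398 in⁴
  bottom flange (beyond web): d = -2.15 in → contributes +5.3398 in⁴
Total I = 17.131 in⁴.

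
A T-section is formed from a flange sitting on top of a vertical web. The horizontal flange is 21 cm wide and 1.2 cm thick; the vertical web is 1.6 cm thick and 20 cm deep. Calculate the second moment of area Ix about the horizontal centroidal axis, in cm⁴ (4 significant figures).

Ix ≈ 2654 cm⁴

Break the section into simple shapes (no overlaps), measuring from the bottom-left corner of the bounding box.
Flange: 21 × 1.2, A = 25.2 cm², y = 20.6 cm, Ī = 3.024 cm⁴.
Web: 1.6 × 20, A = 32 cm², y = 10 cm, Ī = 1066.67 cm⁴.
Centroid: ȳ = ΣA·y / ΣA = 14.6699 cm.
Transfer each piece to the horizontal centroidal axis using Ī + A·d² with d = y − 14.6699:
  flange: d = 5.93007 cm → contributes +889.2 cm⁴
  web: d = -4.66993 cm → contributes +1764.53 cm⁴
Total I = 2653.73 cm⁴.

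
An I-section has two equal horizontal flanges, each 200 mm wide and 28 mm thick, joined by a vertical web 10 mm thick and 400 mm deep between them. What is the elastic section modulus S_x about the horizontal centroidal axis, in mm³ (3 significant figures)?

S_x ≈ 2.49 × 10⁶ mm³

Break the section into simple shapes (no overlaps), measuring from the bottom-left corner of the bounding box.
Bottom flange: 200 × 28, A = 5 600 mm², y = 14 mm, Ī = 365 867 mm⁴.
Web: 10 × 400, A = 4 000 mm², y = 228 mm, Ī = 53 333 333 mm⁴.
Top flange: 200 × 28, A = 5 600 mm², y = 442 mm, Ī = 365 867 mm⁴.
By symmetry the centroid is at mid-height, ȳ = 228 mm.
Transfer each piece to the horizontal centroidal axis using Ī + A·d² with d = y − 228:
  bottom flange: d = -214 mm → contributes +256 823 467 mm⁴
  web: d = 0 mm → contributes +53 333 333 mm⁴
  top flange: d = 214 mm → contributes +256 823 467 mm⁴
Total I = 566 980 267 mm⁴.
Extreme fibre distance c = 228 mm; S = I/c = 2 486 756 mm³.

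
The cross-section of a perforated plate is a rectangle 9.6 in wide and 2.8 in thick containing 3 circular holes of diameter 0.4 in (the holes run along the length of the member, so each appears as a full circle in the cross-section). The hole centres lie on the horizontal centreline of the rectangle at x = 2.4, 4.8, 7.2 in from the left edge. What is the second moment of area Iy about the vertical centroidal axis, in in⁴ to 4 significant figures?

Decompose the section into non-overlapping parts with the origin at the bottom-left of its bounding rectangle.
Plate: 9.6 × 2.8, A = 26.88 in², x = 4.8 in, Ī = 206.438 in⁴.
Hole 1 (subtracted): ⌀0.4, A = 0.125664 in², x = 2.4 in, Ī = 0.00125664 in⁴.
Hole 2 (subtracted): ⌀0.4, A = 0.125664 in², x = 4.8 in, Ī = 0.00125664 in⁴.
Hole 3 (subtracted): ⌀0.4, A = 0.125664 in², x = 7.2 in, Ī = 0.00125664 in⁴.
By symmetry the centroid is at mid-width, x̄ = 4.8 in.
Transfer each piece to the vertical centroidal axis using Ī + A·d² with d = x − 4.8:
  plate: d = 0 in → contributes +206.438 in⁴
  hole 1: d = -2.4 in → contributes −0.72508 in⁴
  hole 2: d = 0 in → contributes −0.00125664 in⁴
  hole 3: d = 2.4 in → contributes −0.72508 in⁴
Total I = 204.987 in⁴.

Iy ≈ 205.0 in⁴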